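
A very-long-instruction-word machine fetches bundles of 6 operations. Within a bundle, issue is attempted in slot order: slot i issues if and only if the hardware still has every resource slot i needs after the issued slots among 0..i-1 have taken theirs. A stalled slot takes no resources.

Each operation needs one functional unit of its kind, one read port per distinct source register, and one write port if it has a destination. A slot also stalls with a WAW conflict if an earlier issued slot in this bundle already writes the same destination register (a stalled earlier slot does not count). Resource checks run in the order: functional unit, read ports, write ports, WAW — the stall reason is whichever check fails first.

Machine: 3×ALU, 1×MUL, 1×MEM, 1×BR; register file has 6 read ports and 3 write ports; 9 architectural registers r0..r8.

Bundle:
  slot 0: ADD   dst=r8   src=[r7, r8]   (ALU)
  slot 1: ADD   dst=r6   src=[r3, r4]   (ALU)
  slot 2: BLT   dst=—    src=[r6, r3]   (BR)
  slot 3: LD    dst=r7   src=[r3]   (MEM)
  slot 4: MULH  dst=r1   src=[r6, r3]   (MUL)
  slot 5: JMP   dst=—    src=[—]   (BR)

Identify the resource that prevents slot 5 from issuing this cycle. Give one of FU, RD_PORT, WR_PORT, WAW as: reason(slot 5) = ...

slot 0 (ALU): ISSUE — free A2,Mu1,Ld1,B1 rp4 wp2
slot 1 (ALU): ISSUE — free A1,Mu1,Ld1,B1 rp2 wp1
slot 2 (BR): ISSUE — free A1,Mu1,Ld1,B0 rp0 wp1
slot 3 (MEM): stall RD_PORT — free A1,Mu1,Ld1,B0 rp0 wp1
slot 4 (MUL): stall RD_PORT — free A1,Mu1,Ld1,B0 rp0 wp1
slot 5 (BR): stall FU — free A1,Mu1,Ld1,B0 rp0 wp1

reason(slot 5) = FU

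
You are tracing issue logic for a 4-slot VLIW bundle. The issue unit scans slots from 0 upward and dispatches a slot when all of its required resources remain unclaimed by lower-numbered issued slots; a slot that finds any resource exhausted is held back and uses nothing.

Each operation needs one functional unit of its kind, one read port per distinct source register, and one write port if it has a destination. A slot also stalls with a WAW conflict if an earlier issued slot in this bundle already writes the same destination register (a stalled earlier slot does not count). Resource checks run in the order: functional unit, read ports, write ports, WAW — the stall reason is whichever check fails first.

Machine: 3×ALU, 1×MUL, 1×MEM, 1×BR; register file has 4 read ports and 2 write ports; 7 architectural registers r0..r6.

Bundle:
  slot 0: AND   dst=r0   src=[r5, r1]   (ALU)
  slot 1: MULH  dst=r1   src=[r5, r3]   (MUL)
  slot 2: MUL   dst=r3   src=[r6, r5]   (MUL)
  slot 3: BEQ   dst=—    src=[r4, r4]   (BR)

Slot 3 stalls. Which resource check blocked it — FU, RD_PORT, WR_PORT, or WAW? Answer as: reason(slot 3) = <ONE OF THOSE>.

reason(slot 3) = RD_PORT

#0 ALU src=r5,r1 dispatched  <A:2 Mu:1 Ld:1 B:1 rd:2 wr:1>
#1 MUL src=r5,r3 dispatched  <A:2 Mu:0 Ld:1 B:1 rd:0 wr:0>
#2 MUL src=r6,r5 held:FU  <A:2 Mu:0 Ld:1 B:1 rd:0 wr:0>
#3 BR src=r4,r4 held:RD_PORT  <A:2 Mu:0 Ld:1 B:1 rd:0 wr:0>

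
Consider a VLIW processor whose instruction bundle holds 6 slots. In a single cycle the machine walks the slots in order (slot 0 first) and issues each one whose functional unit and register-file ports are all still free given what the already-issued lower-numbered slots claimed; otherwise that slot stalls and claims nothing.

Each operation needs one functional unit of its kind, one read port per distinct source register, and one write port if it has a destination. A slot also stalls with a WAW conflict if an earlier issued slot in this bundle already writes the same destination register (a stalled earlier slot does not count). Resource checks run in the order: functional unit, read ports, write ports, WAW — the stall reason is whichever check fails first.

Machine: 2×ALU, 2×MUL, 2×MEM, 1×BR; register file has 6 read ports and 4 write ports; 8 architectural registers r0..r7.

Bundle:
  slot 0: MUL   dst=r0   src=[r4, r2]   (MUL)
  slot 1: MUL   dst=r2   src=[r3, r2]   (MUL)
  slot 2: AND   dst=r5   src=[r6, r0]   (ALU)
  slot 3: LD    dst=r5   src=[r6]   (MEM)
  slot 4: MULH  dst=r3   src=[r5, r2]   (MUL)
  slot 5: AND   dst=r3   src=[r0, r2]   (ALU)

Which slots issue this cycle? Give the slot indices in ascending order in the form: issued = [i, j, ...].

[0] MUL needs rd=2 wr=1: ok; after: ALU=2 MUL=1 MEM=2 BR=1, R=4, W=3
[1] MUL needs rd=2 wr=1: ok; after: ALU=2 MUL=0 MEM=2 BR=1, R=2, W=2
[2] ALU needs rd=2 wr=1: ok; after: ALU=1 MUL=0 MEM=2 BR=1, R=0, W=1
[3] MEM needs rd=1 wr=1: RD_PORT; after: ALU=1 MUL=0 MEM=2 BR=1, R=0, W=1
[4] MUL needs rd=2 wr=1: FU; after: ALU=1 MUL=0 MEM=2 BR=1, R=0, W=1
[5] ALU needs rd=2 wr=1: RD_PORT; after: ALU=1 MUL=0 MEM=2 BR=1, R=0, W=1

issued = [0, 1, 2]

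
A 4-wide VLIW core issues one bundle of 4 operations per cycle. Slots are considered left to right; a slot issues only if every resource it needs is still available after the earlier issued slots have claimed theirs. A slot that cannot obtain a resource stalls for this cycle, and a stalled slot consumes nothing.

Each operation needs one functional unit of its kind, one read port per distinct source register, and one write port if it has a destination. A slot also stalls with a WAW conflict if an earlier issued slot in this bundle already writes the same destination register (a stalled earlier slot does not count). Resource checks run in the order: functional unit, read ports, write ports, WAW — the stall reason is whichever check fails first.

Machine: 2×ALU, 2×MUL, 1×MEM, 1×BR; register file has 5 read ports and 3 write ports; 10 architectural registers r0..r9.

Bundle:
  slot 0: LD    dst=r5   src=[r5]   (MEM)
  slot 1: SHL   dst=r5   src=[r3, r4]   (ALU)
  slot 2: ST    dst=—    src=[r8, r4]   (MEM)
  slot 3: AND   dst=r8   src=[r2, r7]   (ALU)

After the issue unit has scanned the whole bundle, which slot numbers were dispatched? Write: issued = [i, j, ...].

issued = [0, 3]

#0 MEM src=r5 dispatched  <A:2 Mu:2 Ld:0 B:1 rd:4 wr:2>
#1 ALU src=r3,r4 held:WAW  <A:2 Mu:2 Ld:0 B:1 rd:4 wr:2>
#2 MEM src=r8,r4 held:FU  <A:2 Mu:2 Ld:0 B:1 rd:4 wr:2>
#3 ALU src=r2,r7 dispatched  <A:1 Mu:2 Ld:0 B:1 rd:2 wr:1>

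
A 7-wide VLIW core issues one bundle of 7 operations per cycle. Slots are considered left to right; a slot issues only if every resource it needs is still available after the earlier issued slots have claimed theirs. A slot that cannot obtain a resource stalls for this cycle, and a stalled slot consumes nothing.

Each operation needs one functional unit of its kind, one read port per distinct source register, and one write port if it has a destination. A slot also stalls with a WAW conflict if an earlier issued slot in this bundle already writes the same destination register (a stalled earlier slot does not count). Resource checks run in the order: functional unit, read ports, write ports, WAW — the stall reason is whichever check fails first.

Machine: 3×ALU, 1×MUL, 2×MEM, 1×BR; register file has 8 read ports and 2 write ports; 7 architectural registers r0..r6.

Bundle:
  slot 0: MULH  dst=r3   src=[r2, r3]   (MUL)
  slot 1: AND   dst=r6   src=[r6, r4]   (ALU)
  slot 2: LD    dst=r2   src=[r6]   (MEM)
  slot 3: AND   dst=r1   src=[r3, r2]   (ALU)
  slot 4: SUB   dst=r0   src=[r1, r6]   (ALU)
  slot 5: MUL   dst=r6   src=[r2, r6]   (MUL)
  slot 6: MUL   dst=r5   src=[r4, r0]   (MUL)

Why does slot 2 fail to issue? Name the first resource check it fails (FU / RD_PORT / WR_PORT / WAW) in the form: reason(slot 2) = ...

reason(slot 2) = WR_PORT

#0 MUL src=r2,r3 dispatched  <A:3 Mu:0 Ld:2 B:1 rd:6 wr:1>
#1 ALU src=r6,r4 dispatched  <A:2 Mu:0 Ld:2 B:1 rd:4 wr:0>
#2 MEM src=r6 held:WR_PORT  <A:2 Mu:0 Ld:2 B:1 rd:4 wr:0>
#3 ALU src=r3,r2 held:WR_PORT  <A:2 Mu:0 Ld:2 B:1 rd:4 wr:0>
#4 ALU src=r1,r6 held:WR_PORT  <A:2 Mu:0 Ld:2 B:1 rd:4 wr:0>
#5 MUL src=r2,r6 held:FU  <A:2 Mu:0 Ld:2 B:1 rd:4 wr:0>
#6 MUL src=r4,r0 held:FU  <A:2 Mu:0 Ld:2 B:1 rd:4 wr:0>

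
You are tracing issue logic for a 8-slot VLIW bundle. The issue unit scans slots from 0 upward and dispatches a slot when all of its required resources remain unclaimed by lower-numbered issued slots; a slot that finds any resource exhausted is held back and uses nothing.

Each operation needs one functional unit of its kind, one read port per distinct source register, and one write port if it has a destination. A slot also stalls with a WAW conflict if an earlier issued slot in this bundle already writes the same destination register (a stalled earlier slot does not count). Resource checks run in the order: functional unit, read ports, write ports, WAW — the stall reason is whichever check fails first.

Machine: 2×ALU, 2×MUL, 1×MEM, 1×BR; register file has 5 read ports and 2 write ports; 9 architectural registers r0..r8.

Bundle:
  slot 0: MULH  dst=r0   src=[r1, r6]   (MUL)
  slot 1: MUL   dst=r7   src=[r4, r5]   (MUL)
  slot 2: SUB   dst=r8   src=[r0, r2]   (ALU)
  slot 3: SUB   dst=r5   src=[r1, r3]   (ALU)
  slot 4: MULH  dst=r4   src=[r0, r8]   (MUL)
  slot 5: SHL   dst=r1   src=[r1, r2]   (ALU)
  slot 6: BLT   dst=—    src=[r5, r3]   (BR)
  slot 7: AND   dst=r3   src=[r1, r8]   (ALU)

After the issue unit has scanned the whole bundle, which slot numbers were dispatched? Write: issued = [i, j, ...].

issued = [0, 1]

#0 MUL src=r1,r6 dispatched  <A:2 Mu:1 Ld:1 B:1 rd:3 wr:1>
#1 MUL src=r4,r5 dispatched  <A:2 Mu:0 Ld:1 B:1 rd:1 wr:0>
#2 ALU src=r0,r2 held:RD_PORT  <A:2 Mu:0 Ld:1 B:1 rd:1 wr:0>
#3 ALU src=r1,r3 held:RD_PORT  <A:2 Mu:0 Ld:1 B:1 rd:1 wr:0>
#4 MUL src=r0,r8 held:FU  <A:2 Mu:0 Ld:1 B:1 rd:1 wr:0>
#5 ALU src=r1,r2 held:RD_PORT  <A:2 Mu:0 Ld:1 B:1 rd:1 wr:0>
#6 BR src=r5,r3 held:RD_PORT  <A:2 Mu:0 Ld:1 B:1 rd:1 wr:0>
#7 ALU src=r1,r8 held:RD_PORT  <A:2 Mu:0 Ld:1 B:1 rd:1 wr:0>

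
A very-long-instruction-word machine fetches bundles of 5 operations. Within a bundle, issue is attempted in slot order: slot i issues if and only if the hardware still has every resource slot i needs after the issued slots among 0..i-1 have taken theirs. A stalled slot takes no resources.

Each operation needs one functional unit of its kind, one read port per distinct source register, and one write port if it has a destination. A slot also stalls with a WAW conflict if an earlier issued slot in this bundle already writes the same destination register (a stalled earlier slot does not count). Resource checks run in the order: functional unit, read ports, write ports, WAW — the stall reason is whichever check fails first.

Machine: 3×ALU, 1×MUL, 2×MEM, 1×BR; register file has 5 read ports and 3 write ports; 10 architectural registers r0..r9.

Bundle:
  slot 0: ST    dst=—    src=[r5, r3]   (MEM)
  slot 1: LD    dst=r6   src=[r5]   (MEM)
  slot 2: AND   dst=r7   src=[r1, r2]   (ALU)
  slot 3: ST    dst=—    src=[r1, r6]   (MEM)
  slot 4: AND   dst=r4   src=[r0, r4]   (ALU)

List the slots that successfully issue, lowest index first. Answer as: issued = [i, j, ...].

issued = [0, 1, 2]

(0) want 1×MEM +2rd +0wr — yes → AL3|MU1|ME1|BR1|rd3|wr3
(1) want 1×MEM +1rd +1wr — yes → AL3|MU1|ME0|BR1|rd2|wr2
(2) want 1×ALU +2rd +1wr — yes → AL2|MU1|ME0|BR1|rd0|wr1
(3) want 1×MEM +2rd +0wr — FU → AL2|MU1|ME0|BR1|rd0|wr1
(4) want 1×ALU +2rd +1wr — RD_PORT → AL2|MU1|ME0|BR1|rd0|wr1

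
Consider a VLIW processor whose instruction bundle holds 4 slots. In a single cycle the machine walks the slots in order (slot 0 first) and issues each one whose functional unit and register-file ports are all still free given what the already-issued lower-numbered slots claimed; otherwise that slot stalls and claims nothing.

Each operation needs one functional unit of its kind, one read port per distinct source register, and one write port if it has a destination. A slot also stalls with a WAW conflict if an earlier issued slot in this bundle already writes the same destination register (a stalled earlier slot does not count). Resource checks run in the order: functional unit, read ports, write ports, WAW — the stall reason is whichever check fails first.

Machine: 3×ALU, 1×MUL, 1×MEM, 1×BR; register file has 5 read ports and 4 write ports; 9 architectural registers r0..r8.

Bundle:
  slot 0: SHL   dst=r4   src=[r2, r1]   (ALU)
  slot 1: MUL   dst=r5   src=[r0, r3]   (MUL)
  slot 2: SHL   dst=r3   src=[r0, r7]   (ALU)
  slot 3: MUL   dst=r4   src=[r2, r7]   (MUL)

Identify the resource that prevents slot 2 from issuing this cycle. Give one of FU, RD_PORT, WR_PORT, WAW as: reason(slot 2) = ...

[0] ALU needs rd=2 wr=1: ok; after: ALU=2 MUL=1 MEM=1 BR=1, R=3, W=3
[1] MUL needs rd=2 wr=1: ok; after: ALU=2 MUL=0 MEM=1 BR=1, R=1, W=2
[2] ALU needs rd=2 wr=1: RD_PORT; after: ALU=2 MUL=0 MEM=1 BR=1, R=1, W=2
[3] MUL needs rd=2 wr=1: FU; after: ALU=2 MUL=0 MEM=1 BR=1, R=1, W=2

reason(slot 2) = RD_PORT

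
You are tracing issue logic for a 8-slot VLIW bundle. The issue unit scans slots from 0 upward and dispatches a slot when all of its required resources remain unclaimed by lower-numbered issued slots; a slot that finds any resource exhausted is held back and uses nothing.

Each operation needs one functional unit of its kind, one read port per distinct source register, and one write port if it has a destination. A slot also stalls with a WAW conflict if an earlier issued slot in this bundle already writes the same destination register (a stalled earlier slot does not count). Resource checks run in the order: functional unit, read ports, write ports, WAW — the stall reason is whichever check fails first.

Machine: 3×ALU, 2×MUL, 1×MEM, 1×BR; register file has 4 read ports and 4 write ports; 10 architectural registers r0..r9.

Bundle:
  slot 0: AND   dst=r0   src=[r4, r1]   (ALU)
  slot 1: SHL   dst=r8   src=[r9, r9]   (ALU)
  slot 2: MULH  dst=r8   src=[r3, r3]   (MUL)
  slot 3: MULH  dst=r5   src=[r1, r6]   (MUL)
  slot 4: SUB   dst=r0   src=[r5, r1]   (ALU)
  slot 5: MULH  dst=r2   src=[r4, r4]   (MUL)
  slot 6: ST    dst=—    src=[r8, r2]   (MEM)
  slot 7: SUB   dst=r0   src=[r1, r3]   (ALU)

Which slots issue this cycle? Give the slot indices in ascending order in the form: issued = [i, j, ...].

issued = [0, 1, 5]

#0 ALU src=r4,r1 dispatched  <A:2 Mu:2 Ld:1 B:1 rd:2 wr:3>
#1 ALU src=r9,r9 dispatched  <A:1 Mu:2 Ld:1 B:1 rd:1 wr:2>
#2 MUL src=r3,r3 held:WAW  <A:1 Mu:2 Ld:1 B:1 rd:1 wr:2>
#3 MUL src=r1,r6 held:RD_PORT  <A:1 Mu:2 Ld:1 B:1 rd:1 wr:2>
#4 ALU src=r5,r1 held:RD_PORT  <A:1 Mu:2 Ld:1 B:1 rd:1 wr:2>
#5 MUL src=r4,r4 dispatched  <A:1 Mu:1 Ld:1 B:1 rd:0 wr:1>
#6 MEM src=r8,r2 held:RD_PORT  <A:1 Mu:1 Ld:1 B:1 rd:0 wr:1>
#7 ALU src=r1,r3 held:RD_PORT  <A:1 Mu:1 Ld:1 B:1 rd:0 wr:1>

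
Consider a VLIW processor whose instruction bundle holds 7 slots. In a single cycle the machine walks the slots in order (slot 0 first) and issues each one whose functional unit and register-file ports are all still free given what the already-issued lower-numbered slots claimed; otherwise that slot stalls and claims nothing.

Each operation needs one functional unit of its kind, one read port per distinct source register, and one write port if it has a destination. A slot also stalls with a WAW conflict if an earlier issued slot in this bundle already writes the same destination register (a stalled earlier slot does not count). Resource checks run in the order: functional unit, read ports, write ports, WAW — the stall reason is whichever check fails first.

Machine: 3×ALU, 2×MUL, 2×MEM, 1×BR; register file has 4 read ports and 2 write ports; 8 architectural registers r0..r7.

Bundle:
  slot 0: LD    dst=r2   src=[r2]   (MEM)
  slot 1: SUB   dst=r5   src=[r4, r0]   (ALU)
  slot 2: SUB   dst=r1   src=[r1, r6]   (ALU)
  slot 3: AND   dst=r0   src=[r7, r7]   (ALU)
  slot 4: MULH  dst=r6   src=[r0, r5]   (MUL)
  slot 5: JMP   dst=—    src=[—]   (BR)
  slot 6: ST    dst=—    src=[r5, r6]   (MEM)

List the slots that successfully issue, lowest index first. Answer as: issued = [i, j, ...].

issued = [0, 1, 5]

[0] MEM needs rd=1 wr=1: ok; after: ALU=3 MUL=2 MEM=1 BR=1, R=3, W=1
[1] ALU needs rd=2 wr=1: ok; after: ALU=2 MUL=2 MEM=1 BR=1, R=1, W=0
[2] ALU needs rd=2 wr=1: RD_PORT; after: ALU=2 MUL=2 MEM=1 BR=1, R=1, W=0
[3] ALU needs rd=1 wr=1: WR_PORT; after: ALU=2 MUL=2 MEM=1 BR=1, R=1, W=0
[4] MUL needs rd=2 wr=1: RD_PORT; after: ALU=2 MUL=2 MEM=1 BR=1, R=1, W=0
[5] BR needs rd=0 wr=0: ok; after: ALU=2 MUL=2 MEM=1 BR=0, R=1, W=0
[6] MEM needs rd=2 wr=0: RD_PORT; after: ALU=2 MUL=2 MEM=1 BR=0, R=1, W=0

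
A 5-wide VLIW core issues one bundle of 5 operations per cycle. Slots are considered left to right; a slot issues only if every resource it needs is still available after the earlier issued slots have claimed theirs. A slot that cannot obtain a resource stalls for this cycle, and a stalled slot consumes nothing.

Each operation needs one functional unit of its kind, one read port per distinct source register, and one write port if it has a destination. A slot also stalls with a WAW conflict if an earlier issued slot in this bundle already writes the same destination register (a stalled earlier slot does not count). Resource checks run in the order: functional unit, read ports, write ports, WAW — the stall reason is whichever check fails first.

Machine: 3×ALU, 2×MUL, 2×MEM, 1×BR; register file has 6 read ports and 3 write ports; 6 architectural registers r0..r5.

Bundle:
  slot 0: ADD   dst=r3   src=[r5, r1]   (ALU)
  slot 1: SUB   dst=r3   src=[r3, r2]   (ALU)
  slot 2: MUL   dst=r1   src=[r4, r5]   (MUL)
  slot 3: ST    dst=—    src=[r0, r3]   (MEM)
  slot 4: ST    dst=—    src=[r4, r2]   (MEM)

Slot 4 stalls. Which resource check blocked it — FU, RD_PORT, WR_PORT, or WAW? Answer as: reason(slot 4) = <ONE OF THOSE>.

reason(slot 4) = RD_PORT

  0. ALU→r3 ⇒ go  {2A/2Mu/2Ld/1B | 4r 2w}
  1. ALU→r3 ⇒ no(WAW)  {2A/2Mu/2Ld/1B | 4r 2w}
  2. MUL→r1 ⇒ go  {2A/1Mu/2Ld/1B | 2r 1w}
  3. MEM ⇒ go  {2A/1Mu/1Ld/1B | 0r 1w}
  4. MEM ⇒ no(RD_PORT)  {2A/1Mu/1Ld/1B | 0r 1w}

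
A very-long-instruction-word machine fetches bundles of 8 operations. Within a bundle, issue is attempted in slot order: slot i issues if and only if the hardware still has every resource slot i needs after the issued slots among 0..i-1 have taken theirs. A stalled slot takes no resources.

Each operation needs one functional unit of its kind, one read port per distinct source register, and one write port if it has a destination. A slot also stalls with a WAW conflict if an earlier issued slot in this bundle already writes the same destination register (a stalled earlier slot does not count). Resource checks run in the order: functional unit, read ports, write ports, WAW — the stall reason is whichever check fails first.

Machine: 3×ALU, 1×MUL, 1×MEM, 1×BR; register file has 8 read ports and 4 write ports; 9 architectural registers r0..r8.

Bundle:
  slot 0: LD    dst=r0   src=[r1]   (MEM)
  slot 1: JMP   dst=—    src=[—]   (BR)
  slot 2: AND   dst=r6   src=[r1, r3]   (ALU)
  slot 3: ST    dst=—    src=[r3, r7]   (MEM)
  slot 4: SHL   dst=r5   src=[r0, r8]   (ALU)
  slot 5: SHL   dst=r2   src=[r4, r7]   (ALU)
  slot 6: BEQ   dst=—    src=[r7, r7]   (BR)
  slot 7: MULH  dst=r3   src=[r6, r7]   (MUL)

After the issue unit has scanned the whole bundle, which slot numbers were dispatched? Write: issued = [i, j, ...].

[0] MEM needs rd=1 wr=1: ok; after: ALU=3 MUL=1 MEM=0 BR=1, R=7, W=3
[1] BR needs rd=0 wr=0: ok; after: ALU=3 MUL=1 MEM=0 BR=0, R=7, W=3
[2] ALU needs rd=2 wr=1: ok; after: ALU=2 MUL=1 MEM=0 BR=0, R=5, W=2
[3] MEM needs rd=2 wr=0: FU; after: ALU=2 MUL=1 MEM=0 BR=0, R=5, W=2
[4] ALU needs rd=2 wr=1: ok; after: ALU=1 MUL=1 MEM=0 BR=0, R=3, W=1
[5] ALU needs rd=2 wr=1: ok; after: ALU=0 MUL=1 MEM=0 BR=0, R=1, W=0
[6] BR needs rd=1 wr=0: FU; after: ALU=0 MUL=1 MEM=0 BR=0, R=1, W=0
[7] MUL needs rd=2 wr=1: RD_PORT; after: ALU=0 MUL=1 MEM=0 BR=0, R=1, W=0

issued = [0, 1, 2, 4, 5]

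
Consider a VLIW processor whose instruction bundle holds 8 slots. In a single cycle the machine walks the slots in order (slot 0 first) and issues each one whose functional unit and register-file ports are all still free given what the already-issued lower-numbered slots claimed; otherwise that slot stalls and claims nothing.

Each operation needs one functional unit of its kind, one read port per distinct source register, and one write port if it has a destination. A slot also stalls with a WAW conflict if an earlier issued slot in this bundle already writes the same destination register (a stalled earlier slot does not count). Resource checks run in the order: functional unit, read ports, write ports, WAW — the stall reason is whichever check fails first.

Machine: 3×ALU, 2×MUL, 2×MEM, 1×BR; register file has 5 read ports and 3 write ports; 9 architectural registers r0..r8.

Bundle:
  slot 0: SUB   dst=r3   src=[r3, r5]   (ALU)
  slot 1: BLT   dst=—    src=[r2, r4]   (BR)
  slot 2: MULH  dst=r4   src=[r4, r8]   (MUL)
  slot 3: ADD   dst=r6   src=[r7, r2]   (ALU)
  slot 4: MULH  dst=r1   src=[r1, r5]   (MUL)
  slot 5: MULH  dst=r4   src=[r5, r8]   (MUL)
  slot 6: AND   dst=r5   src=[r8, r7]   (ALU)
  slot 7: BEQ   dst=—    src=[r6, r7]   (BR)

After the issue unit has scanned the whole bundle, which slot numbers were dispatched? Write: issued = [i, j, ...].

[0] ALU needs rd=2 wr=1: ok; after: ALU=2 MUL=2 MEM=2 BR=1, R=3, W=2
[1] BR needs rd=2 wr=0: ok; after: ALU=2 MUL=2 MEM=2 BR=0, R=1, W=2
[2] MUL needs rd=2 wr=1: RD_PORT; after: ALU=2 MUL=2 MEM=2 BR=0, R=1, W=2
[3] ALU needs rd=2 wr=1: RD_PORT; after: ALU=2 MUL=2 MEM=2 BR=0, R=1, W=2
[4] MUL needs rd=2 wr=1: RD_PORT; after: ALU=2 MUL=2 MEM=2 BR=0, R=1, W=2
[5] MUL needs rd=2 wr=1: RD_PORT; after: ALU=2 MUL=2 MEM=2 BR=0, R=1, W=2
[6] ALU needs rd=2 wr=1: RD_PORT; after: ALU=2 MUL=2 MEM=2 BR=0, R=1, W=2
[7] BR needs rd=2 wr=0: FU; after: ALU=2 MUL=2 MEM=2 BR=0, R=1, W=2

issued = [0, 1]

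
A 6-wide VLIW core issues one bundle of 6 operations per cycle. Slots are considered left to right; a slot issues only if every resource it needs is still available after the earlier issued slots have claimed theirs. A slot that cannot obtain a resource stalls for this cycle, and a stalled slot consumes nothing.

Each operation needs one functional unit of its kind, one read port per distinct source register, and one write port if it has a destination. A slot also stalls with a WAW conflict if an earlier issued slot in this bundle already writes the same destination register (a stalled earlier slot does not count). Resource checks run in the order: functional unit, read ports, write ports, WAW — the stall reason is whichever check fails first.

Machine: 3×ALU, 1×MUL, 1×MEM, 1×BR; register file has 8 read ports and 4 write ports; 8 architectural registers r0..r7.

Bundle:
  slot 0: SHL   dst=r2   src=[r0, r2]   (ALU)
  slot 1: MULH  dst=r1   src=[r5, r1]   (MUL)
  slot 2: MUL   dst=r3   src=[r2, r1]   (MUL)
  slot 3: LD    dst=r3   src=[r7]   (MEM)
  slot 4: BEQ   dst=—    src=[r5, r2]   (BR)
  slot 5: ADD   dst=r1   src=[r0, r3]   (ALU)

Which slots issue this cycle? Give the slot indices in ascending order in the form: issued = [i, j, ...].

#0 ALU src=r0,r2 dispatched  <A:2 Mu:1 Ld:1 B:1 rd:6 wr:3>
#1 MUL src=r5,r1 dispatched  <A:2 Mu:0 Ld:1 B:1 rd:4 wr:2>
#2 MUL src=r2,r1 held:FU  <A:2 Mu:0 Ld:1 B:1 rd:4 wr:2>
#3 MEM src=r7 dispatched  <A:2 Mu:0 Ld:0 B:1 rd:3 wr:1>
#4 BR src=r5,r2 dispatched  <A:2 Mu:0 Ld:0 B:0 rd:1 wr:1>
#5 ALU src=r0,r3 held:RD_PORT  <A:2 Mu:0 Ld:0 B:0 rd:1 wr:1>

issued = [0, 1, 3, 4]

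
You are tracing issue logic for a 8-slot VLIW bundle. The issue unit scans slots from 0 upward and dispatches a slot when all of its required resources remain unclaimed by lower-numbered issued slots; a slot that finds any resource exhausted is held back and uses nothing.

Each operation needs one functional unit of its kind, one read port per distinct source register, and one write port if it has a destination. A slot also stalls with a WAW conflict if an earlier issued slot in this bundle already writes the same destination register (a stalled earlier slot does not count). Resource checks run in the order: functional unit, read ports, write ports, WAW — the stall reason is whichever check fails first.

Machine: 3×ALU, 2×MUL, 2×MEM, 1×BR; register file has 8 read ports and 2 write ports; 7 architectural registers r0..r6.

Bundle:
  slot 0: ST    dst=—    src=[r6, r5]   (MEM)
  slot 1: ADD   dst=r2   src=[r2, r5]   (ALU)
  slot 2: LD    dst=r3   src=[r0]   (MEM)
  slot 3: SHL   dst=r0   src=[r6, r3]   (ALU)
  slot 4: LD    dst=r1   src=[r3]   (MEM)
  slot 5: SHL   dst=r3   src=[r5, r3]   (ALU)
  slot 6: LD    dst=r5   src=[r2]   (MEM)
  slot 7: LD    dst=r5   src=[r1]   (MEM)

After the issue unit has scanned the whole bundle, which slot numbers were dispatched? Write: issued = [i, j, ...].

issued = [0, 1, 2]

#0 MEM src=r6,r5 dispatched  <A:3 Mu:2 Ld:1 B:1 rd:6 wr:2>
#1 ALU src=r2,r5 dispatched  <A:2 Mu:2 Ld:1 B:1 rd:4 wr:1>
#2 MEM src=r0 dispatched  <A:2 Mu:2 Ld:0 B:1 rd:3 wr:0>
#3 ALU src=r6,r3 held:WR_PORT  <A:2 Mu:2 Ld:0 B:1 rd:3 wr:0>
#4 MEM src=r3 held:FU  <A:2 Mu:2 Ld:0 B:1 rd:3 wr:0>
#5 ALU src=r5,r3 held:WR_PORT  <A:2 Mu:2 Ld:0 B:1 rd:3 wr:0>
#6 MEM src=r2 held:FU  <A:2 Mu:2 Ld:0 B:1 rd:3 wr:0>
#7 MEM src=r1 held:FU  <A:2 Mu:2 Ld:0 B:1 rd:3 wr:0>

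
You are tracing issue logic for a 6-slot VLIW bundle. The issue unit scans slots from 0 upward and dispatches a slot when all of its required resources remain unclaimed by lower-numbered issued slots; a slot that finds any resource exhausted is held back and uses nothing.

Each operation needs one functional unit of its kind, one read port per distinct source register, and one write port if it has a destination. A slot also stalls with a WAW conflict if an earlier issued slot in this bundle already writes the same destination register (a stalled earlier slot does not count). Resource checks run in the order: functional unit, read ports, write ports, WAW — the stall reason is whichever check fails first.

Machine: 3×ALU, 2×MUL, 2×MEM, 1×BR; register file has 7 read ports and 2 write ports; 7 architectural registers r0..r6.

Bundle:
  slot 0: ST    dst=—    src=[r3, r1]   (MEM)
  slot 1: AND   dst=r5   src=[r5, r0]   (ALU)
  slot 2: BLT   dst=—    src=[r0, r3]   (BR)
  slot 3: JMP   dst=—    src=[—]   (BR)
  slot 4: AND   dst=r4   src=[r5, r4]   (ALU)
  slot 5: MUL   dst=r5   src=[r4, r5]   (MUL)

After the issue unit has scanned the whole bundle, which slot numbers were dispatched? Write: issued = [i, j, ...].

  0. MEM ⇒ go  {3A/2Mu/1Ld/1B | 5r 2w}
  1. ALU→r5 ⇒ go  {2A/2Mu/1Ld/1B | 3r 1w}
  2. BR ⇒ go  {2A/2Mu/1Ld/0B | 1r 1w}
  3. BR ⇒ no(FU)  {2A/2Mu/1Ld/0B | 1r 1w}
  4. ALU→r4 ⇒ no(RD_PORT)  {2A/2Mu/1Ld/0B | 1r 1w}
  5. MUL→r5 ⇒ no(RD_PORT)  {2A/2Mu/1Ld/0B | 1r 1w}

issued = [0, 1, 2]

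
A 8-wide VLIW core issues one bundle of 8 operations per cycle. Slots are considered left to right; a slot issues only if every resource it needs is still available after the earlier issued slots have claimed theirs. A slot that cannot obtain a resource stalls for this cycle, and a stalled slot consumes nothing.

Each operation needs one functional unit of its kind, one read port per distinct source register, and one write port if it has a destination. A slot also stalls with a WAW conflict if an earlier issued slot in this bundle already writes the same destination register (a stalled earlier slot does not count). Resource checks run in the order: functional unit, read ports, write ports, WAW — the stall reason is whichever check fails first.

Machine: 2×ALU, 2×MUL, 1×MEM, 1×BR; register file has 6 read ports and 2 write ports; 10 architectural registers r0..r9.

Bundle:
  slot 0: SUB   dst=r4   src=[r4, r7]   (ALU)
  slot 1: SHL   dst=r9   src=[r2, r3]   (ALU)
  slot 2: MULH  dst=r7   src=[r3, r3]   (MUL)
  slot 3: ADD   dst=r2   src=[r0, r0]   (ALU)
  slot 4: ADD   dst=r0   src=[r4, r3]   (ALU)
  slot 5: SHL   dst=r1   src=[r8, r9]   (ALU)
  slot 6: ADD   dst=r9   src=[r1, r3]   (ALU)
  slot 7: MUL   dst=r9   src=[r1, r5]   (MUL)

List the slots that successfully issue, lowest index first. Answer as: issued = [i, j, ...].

(0) want 1×ALU +2rd +1wr — yes → AL1|MU2|ME1|BR1|rd4|wr1
(1) want 1×ALU +2rd +1wr — yes → AL0|MU2|ME1|BR1|rd2|wr0
(2) want 1×MUL +1rd +1wr — WR_PORT → AL0|MU2|ME1|BR1|rd2|wr0
(3) want 1×ALU +1rd +1wr — FU → AL0|MU2|ME1|BR1|rd2|wr0
(4) want 1×ALU +2rd +1wr — FU → AL0|MU2|ME1|BR1|rd2|wr0
(5) want 1×ALU +2rd +1wr — FU → AL0|MU2|ME1|BR1|rd2|wr0
(6) want 1×ALU +2rd +1wr — FU → AL0|MU2|ME1|BR1|rd2|wr0
(7) want 1×MUL +2rd +1wr — WR_PORT → AL0|MU2|ME1|BR1|rd2|wr0

issued = [0, 1]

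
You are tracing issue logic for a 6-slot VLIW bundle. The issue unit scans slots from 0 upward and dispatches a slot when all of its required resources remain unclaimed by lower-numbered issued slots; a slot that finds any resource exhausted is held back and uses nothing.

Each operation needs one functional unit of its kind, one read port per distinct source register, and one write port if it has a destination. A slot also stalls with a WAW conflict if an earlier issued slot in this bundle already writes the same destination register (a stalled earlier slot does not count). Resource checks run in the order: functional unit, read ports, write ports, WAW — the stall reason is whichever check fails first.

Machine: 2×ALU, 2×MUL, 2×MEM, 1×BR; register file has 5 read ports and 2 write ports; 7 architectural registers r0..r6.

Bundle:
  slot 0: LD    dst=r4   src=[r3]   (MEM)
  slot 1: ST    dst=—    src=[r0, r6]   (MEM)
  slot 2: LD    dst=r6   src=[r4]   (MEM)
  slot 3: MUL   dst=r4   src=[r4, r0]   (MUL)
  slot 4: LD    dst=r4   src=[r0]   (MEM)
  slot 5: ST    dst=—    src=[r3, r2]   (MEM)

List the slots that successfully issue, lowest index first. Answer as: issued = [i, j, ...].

#0 MEM src=r3 dispatched  <A:2 Mu:2 Ld:1 B:1 rd:4 wr:1>
#1 MEM src=r0,r6 dispatched  <A:2 Mu:2 Ld:0 B:1 rd:2 wr:1>
#2 MEM src=r4 held:FU  <A:2 Mu:2 Ld:0 B:1 rd:2 wr:1>
#3 MUL src=r4,r0 held:WAW  <A:2 Mu:2 Ld:0 B:1 rd:2 wr:1>
#4 MEM src=r0 held:FU  <A:2 Mu:2 Ld:0 B:1 rd:2 wr:1>
#5 MEM src=r3,r2 held:FU  <A:2 Mu:2 Ld:0 B:1 rd:2 wr:1>

issued = [0, 1]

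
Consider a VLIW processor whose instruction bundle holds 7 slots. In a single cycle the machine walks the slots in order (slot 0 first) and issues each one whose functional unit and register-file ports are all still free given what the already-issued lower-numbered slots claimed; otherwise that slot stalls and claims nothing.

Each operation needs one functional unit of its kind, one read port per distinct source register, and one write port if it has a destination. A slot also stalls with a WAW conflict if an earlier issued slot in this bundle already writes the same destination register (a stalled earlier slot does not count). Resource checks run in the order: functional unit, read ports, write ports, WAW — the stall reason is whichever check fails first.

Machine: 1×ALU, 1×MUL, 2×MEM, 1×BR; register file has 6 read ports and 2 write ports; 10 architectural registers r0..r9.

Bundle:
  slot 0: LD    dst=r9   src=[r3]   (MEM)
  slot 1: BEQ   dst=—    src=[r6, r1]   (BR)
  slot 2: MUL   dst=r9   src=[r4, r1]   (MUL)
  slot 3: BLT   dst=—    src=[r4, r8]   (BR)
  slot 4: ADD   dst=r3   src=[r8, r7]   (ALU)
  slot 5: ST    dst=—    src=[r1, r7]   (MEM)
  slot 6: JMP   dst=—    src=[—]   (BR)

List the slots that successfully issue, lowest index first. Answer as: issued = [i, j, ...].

issued = [0, 1, 4]

  0. MEM→r9 ⇒ go  {1A/1Mu/1Ld/1B | 5r 1w}
  1. BR ⇒ go  {1A/1Mu/1Ld/0B | 3r 1w}
  2. MUL→r9 ⇒ no(WAW)  {1A/1Mu/1Ld/0B | 3r 1w}
  3. BR ⇒ no(FU)  {1A/1Mu/1Ld/0B | 3r 1w}
  4. ALU→r3 ⇒ go  {0A/1Mu/1Ld/0B | 1r 0w}
  5. MEM ⇒ no(RD_PORT)  {0A/1Mu/1Ld/0B | 1r 0w}
  6. BR ⇒ no(FU)  {0A/1Mu/1Ld/0B | 1r 0w}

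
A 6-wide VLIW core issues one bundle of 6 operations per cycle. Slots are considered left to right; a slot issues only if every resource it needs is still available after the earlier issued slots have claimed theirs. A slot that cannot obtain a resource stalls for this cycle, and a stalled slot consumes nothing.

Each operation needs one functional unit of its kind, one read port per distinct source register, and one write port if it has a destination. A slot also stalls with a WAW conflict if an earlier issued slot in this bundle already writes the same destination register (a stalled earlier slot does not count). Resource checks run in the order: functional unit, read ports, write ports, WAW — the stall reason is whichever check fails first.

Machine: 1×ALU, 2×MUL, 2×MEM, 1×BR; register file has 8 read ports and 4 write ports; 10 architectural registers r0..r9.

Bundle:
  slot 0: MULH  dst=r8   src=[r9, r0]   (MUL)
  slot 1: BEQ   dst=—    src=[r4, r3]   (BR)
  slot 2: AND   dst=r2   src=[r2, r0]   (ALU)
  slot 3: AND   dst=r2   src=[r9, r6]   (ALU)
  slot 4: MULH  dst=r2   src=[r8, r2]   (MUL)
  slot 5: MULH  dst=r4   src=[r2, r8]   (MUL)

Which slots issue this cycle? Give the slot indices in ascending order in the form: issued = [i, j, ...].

issued = [0, 1, 2, 5]

slot 0 (MUL): ISSUE — free A1,Mu1,Ld2,B1 rp6 wp3
slot 1 (BR): ISSUE — free A1,Mu1,Ld2,B0 rp4 wp3
slot 2 (ALU): ISSUE — free A0,Mu1,Ld2,B0 rp2 wp2
slot 3 (ALU): stall FU — free A0,Mu1,Ld2,B0 rp2 wp2
slot 4 (MUL): stall WAW — free A0,Mu1,Ld2,B0 rp2 wp2
slot 5 (MUL): ISSUE — free A0,Mu0,Ld2,B0 rp0 wp1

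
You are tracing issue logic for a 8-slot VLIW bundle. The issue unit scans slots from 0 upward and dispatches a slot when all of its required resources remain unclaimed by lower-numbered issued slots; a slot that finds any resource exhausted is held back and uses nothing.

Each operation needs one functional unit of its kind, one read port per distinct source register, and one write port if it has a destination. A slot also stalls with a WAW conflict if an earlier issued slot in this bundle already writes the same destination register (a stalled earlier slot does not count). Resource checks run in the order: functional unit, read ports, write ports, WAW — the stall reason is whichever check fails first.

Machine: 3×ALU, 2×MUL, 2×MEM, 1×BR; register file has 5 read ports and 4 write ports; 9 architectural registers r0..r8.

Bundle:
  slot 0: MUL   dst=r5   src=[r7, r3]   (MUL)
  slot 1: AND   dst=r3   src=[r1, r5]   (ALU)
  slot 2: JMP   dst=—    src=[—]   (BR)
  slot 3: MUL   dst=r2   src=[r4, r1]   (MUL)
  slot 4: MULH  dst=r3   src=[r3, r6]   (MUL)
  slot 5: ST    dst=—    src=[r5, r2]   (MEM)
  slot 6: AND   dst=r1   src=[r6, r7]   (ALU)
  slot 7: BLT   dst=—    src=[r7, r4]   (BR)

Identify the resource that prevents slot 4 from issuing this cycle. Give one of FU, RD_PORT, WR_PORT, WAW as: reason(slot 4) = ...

#0 MUL src=r7,r3 dispatched  <A:3 Mu:1 Ld:2 B:1 rd:3 wr:3>
#1 ALU src=r1,r5 dispatched  <A:2 Mu:1 Ld:2 B:1 rd:1 wr:2>
#2 BR src=- dispatched  <A:2 Mu:1 Ld:2 B:0 rd:1 wr:2>
#3 MUL src=r4,r1 held:RD_PORT  <A:2 Mu:1 Ld:2 B:0 rd:1 wr:2>
#4 MUL src=r3,r6 held:RD_PORT  <A:2 Mu:1 Ld:2 B:0 rd:1 wr:2>
#5 MEM src=r5,r2 held:RD_PORT  <A:2 Mu:1 Ld:2 B:0 rd:1 wr:2>
#6 ALU src=r6,r7 held:RD_PORT  <A:2 Mu:1 Ld:2 B:0 rd:1 wr:2>
#7 BR src=r7,r4 held:FU  <A:2 Mu:1 Ld:2 B:0 rd:1 wr:2>

reason(slot 4) = RD_PORT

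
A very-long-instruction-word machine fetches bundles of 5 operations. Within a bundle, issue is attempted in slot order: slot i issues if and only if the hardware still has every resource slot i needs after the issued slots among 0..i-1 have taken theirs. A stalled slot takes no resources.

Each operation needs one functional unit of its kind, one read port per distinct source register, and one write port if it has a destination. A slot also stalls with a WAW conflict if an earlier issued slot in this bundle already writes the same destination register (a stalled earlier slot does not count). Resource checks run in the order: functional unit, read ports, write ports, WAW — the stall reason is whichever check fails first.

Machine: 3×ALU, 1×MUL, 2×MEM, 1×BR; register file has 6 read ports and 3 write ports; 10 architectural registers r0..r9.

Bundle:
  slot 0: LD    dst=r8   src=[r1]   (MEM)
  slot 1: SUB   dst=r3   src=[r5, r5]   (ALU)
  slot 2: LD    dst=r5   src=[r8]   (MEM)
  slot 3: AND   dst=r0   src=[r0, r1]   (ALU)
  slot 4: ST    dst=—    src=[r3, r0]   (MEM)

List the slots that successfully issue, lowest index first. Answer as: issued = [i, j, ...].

issued = [0, 1, 2]

  0. MEM→r8 ⇒ go  {3A/1Mu/1Ld/1B | 5r 2w}
  1. ALU→r3 ⇒ go  {2A/1Mu/1Ld/1B | 4r 1w}
  2. MEM→r5 ⇒ go  {2A/1Mu/0Ld/1B | 3r 0w}
  3. ALU→r0 ⇒ no(WR_PORT)  {2A/1Mu/0Ld/1B | 3r 0w}
  4. MEM ⇒ no(FU)  {2A/1Mu/0Ld/1B | 3r 0w}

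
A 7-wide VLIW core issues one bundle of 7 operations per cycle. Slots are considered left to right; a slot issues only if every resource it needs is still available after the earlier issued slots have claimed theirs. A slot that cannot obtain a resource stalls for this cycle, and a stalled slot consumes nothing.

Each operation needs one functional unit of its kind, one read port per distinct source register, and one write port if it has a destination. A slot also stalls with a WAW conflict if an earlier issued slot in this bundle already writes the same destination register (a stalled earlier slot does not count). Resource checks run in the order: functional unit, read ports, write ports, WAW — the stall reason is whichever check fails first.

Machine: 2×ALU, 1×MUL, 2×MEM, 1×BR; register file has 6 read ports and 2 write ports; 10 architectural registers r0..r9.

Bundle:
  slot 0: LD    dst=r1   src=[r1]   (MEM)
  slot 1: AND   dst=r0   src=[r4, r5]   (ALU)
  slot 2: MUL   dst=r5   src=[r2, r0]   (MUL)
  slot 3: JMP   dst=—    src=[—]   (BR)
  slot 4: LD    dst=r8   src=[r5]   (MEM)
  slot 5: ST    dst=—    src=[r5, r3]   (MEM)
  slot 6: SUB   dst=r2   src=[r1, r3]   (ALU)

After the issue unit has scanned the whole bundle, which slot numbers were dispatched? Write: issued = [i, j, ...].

issued = [0, 1, 3, 5]

  0. MEM→r1 ⇒ go  {2A/1Mu/1Ld/1B | 5r 1w}
  1. ALU→r0 ⇒ go  {1A/1Mu/1Ld/1B | 3r 0w}
  2. MUL→r5 ⇒ no(WR_PORT)  {1A/1Mu/1Ld/1B | 3r 0w}
  3. BR ⇒ go  {1A/1Mu/1Ld/0B | 3r 0w}
  4. MEM→r8 ⇒ no(WR_PORT)  {1A/1Mu/1Ld/0B | 3r 0w}
  5. MEM ⇒ go  {1A/1Mu/0Ld/0B | 1r 0w}
  6. ALU→r2 ⇒ no(RD_PORT)  {1A/1Mu/0Ld/0B | 1r 0w}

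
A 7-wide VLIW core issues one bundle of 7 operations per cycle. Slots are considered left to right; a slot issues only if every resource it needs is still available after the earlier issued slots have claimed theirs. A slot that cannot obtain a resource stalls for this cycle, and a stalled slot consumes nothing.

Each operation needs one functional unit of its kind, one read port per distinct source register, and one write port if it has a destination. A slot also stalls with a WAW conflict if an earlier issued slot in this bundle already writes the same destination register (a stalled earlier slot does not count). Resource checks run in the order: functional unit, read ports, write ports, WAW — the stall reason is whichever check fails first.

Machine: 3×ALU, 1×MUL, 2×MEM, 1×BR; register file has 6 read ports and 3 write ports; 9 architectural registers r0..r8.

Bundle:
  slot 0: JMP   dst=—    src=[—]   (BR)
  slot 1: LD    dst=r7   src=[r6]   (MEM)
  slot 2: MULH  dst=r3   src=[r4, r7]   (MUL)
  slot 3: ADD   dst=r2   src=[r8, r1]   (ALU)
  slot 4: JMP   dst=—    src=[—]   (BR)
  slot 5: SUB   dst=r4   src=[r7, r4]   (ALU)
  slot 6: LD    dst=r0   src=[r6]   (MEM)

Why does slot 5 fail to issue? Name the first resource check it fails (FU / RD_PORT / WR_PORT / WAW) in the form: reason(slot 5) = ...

reason(slot 5) = RD_PORT

#0 BR src=- dispatched  <A:3 Mu:1 Ld:2 B:0 rd:6 wr:3>
#1 MEM src=r6 dispatched  <A:3 Mu:1 Ld:1 B:0 rd:5 wr:2>
#2 MUL src=r4,r7 dispatched  <A:3 Mu:0 Ld:1 B:0 rd:3 wr:1>
#3 ALU src=r8,r1 dispatched  <A:2 Mu:0 Ld:1 B:0 rd:1 wr:0>
#4 BR src=- held:FU  <A:2 Mu:0 Ld:1 B:0 rd:1 wr:0>
#5 ALU src=r7,r4 held:RD_PORT  <A:2 Mu:0 Ld:1 B:0 rd:1 wr:0>
#6 MEM src=r6 held:WR_PORT  <A:2 Mu:0 Ld:1 B:0 rd:1 wr:0>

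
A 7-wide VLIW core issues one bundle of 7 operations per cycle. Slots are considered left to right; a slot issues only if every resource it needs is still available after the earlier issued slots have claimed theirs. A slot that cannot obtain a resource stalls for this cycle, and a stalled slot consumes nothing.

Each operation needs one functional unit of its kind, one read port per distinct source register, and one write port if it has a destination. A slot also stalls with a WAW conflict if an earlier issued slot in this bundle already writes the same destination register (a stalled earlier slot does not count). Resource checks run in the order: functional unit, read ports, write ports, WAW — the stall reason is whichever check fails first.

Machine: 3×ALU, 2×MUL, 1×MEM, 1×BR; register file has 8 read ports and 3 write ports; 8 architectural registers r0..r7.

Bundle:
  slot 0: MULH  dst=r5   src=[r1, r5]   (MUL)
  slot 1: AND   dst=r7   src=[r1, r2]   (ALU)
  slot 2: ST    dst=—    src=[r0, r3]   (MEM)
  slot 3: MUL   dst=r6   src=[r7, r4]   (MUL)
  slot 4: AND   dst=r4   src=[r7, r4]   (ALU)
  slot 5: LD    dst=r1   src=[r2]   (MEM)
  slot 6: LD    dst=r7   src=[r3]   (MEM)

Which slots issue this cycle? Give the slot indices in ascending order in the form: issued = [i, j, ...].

issued = [0, 1, 2, 3]

(0) want 1×MUL +2rd +1wr — yes → AL3|MU1|ME1|BR1|rd6|wr2
(1) want 1×ALU +2rd +1wr — yes → AL2|MU1|ME1|BR1|rd4|wr1
(2) want 1×MEM +2rd +0wr — yes → AL2|MU1|ME0|BR1|rd2|wr1
(3) want 1×MUL +2rd +1wr — yes → AL2|MU0|ME0|BR1|rd0|wr0
(4) want 1×ALU +2rd +1wr — RD_PORT → AL2|MU0|ME0|BR1|rd0|wr0
(5) want 1×MEM +1rd +1wr — FU → AL2|MU0|ME0|BR1|rd0|wr0
(6) want 1×MEM +1rd +1wr — FU → AL2|MU0|ME0|BR1|rd0|wr0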